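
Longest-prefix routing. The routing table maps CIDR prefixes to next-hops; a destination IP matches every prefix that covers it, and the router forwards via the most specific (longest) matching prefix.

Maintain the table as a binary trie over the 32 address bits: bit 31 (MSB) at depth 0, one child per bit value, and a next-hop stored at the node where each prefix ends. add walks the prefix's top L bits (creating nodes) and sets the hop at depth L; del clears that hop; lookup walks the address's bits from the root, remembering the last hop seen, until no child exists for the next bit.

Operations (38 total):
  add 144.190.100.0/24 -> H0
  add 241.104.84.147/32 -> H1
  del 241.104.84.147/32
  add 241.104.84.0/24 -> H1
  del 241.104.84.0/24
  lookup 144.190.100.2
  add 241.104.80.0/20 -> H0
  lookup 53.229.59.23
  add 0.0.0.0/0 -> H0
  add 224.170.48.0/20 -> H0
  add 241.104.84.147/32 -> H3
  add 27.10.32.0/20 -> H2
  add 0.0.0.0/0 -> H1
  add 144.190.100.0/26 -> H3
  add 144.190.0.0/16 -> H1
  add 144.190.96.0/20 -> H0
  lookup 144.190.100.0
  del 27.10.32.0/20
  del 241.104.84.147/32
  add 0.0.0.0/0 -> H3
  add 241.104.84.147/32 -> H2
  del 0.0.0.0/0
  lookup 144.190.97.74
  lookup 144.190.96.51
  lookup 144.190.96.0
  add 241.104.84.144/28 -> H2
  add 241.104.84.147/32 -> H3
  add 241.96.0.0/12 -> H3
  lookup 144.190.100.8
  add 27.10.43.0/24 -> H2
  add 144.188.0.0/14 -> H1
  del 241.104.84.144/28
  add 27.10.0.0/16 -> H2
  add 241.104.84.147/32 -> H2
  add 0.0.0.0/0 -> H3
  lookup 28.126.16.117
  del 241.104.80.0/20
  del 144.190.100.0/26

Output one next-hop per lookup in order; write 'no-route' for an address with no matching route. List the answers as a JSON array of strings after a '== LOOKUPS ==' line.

Process each operation:
  + 144.190.100.0/24 (H0) depth=24
  + 241.104.84.147/32 (H1) depth=32
  - 241.104.84.147/32 clear@32
  + 241.104.84.0/24 (H1) depth=24
  - 241.104.84.0/24 clear@24
  lookup 144.190.100.2: bits 100100001011111001100100 walk d0:-→d1:-→d2:-→d3:-→d4:-→d5:-→d6:-→d7:-→d8:-→d9:-→d10:-→d11:-→d12:-→d13:-→d14:-→d15:-→d16:-→d17:-→d18:-→d19:-→d20:-→d21:-→d22:-→d23:-→d24:H0 -> H0
  + 241.104.80.0/20 (H0) depth=20
  lookup 53.229.59.23: bits ε walk d0:- -> no-route
  + 0.0.0.0/0 (H0) depth=0
  + 224.170.48.0/20 (H0) depth=20
  + 241.104.84.147/32 (H3) depth=32
  + 27.10.32.0/20 (H2) depth=20
  + 0.0.0.0/0 (H1) depth=0
  + 144.190.100.0/26 (H3) depth=26
  + 144.190.0.0/16 (H1) depth=16
  + 144.190.96.0/20 (H0) depth=20
  lookup 144.190.100.0: bits 10010000101111100110010000 walk d0:H1→d1:-→d2:-→d3:-→d4:-→d5:-→d6:-→d7:-→d8:-→d9:-→d10:-→d11:-→d12:-→d13:-→d14:-→d15:-→d16:H1→d17:-→d18:-→d19:-→d20:H0→d21:-→d22:-→d23:-→d24:H0→d25:-→d26:H3 -> H3
  - 27.10.32.0/20 clear@20
  - 241.104.84.147/32 clear@32
  + 0.0.0.0/0 (H3) depth=0
  + 241.104.84.147/32 (H2) depth=32
  - 0.0.0.0/0 clear@0
  lookup 144.190.97.74: bits 100100001011111001100 walk d0:-→d1:-→d2:-→d3:-→d4:-→d5:-→d6:-→d7:-→d8:-→d9:-→d10:-→d11:-→d12:-→d13:-→d14:-→d15:-→d16:H1→d17:-→d18:-→d19:-→d20:H0→d21:- -> H0
  lookup 144.190.96.51: bits 100100001011111001100 walk d0:-→d1:-→d2:-→d3:-→d4:-→d5:-→d6:-→d7:-→d8:-→d9:-→d10:-→d11:-→d12:-→d13:-→d14:-→d15:-→d16:H1→d17:-→d18:-→d19:-→d20:H0→d21:- -> H0
  lookup 144.190.96.0: bits 100100001011111001100 walk d0:-→d1:-→d2:-→d3:-→d4:-→d5:-→d6:-→d7:-→d8:-→d9:-→d10:-→d11:-→d12:-→d13:-→d14:-→d15:-→d16:H1→d17:-→d18:-→d19:-→d20:H0→d21:- -> H0
  + 241.104.84.144/28 (H2) depth=28
  + 241.104.84.147/32 (H3) depth=32
  + 241.96.0.0/12 (H3) depth=12
  lookup 144.190.100.8: bits 10010000101111100110010000 walk d0:-→d1:-→d2:-→d3:-→d4:-→d5:-→d6:-→d7:-→d8:-→d9:-→d10:-→d11:-→d12:-→d13:-→d14:-→d15:-→d16:H1→d17:-→d18:-→d19:-→d20:H0→d21:-→d22:-→d23:-→d24:H0→d25:-→d26:H3 -> H3
  + 27.10.43.0/24 (H2) depth=24
  + 144.188.0.0/14 (H1) depth=14
  - 241.104.84.144/28 clear@28
  + 27.10.0.0/16 (H2) depth=16
  + 241.104.84.147/32 (H2) depth=32
  + 0.0.0.0/0 (H3) depth=0
  lookup 28.126.16.117: bits 00011 walk d0:H3→d1:-→d2:-→d3:-→d4:-→d5:- -> H3
  - 241.104.80.0/20 clear@20
  - 144.190.100.0/26 clear@26

== LOOKUPS ==
["H0","no-route","H3","H0","H0","H0","H3","H3"]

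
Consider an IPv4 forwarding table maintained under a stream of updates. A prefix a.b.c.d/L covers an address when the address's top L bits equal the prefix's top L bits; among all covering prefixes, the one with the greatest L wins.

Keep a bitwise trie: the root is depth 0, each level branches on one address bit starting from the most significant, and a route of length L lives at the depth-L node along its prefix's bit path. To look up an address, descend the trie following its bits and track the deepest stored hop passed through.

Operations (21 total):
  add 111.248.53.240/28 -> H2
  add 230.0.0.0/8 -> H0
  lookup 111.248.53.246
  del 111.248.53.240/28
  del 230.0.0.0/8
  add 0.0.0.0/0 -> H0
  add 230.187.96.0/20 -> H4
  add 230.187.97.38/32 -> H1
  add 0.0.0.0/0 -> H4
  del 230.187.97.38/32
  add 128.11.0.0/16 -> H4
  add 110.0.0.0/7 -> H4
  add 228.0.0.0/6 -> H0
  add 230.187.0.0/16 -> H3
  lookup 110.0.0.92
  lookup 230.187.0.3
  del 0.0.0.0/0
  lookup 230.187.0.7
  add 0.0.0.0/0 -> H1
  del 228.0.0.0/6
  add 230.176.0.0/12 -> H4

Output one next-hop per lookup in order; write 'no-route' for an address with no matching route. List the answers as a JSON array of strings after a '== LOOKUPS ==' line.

Trace:
  + 111.248.53.240/28 (H2) depth=28
  + 230.0.0.0/8 (H0) depth=8
  Q 111.248.53.246: descend 0110111111111000001101011111 ; hops seen [H2] ; pick H2
  - 111.248.53.240/28 clear@28
  - 230.0.0.0/8 clear@8
  + 0.0.0.0/0 (H0) depth=0
  + 230.187.96.0/20 (H4) depth=20
  + 230.187.97.38/32 (H1) depth=32
  + 0.0.0.0/0 (H4) depth=0
  - 230.187.97.38/32 clear@32
  + 128.11.0.0/16 (H4) depth=16
  + 110.0.0.0/7 (H4) depth=7
  + 228.0.0.0/6 (H0) depth=6
  + 230.187.0.0/16 (H3) depth=16
  Q 110.0.0.92: descend 0110111 ; hops seen [H4,H4] ; pick H4
  Q 230.187.0.3: descend 11100110101110110 ; hops seen [H4,H0,H3] ; pick H3
  - 0.0.0.0/0 clear@0
  Q 230.187.0.7: descend 11100110101110110 ; hops seen [H0,H3] ; pick H3
  + 0.0.0.0/0 (H1) depth=0
  - 228.0.0.0/6 clear@6
  + 230.176.0.0/12 (H4) depth=12

== LOOKUPS ==
["H2","H4","H3","H3"]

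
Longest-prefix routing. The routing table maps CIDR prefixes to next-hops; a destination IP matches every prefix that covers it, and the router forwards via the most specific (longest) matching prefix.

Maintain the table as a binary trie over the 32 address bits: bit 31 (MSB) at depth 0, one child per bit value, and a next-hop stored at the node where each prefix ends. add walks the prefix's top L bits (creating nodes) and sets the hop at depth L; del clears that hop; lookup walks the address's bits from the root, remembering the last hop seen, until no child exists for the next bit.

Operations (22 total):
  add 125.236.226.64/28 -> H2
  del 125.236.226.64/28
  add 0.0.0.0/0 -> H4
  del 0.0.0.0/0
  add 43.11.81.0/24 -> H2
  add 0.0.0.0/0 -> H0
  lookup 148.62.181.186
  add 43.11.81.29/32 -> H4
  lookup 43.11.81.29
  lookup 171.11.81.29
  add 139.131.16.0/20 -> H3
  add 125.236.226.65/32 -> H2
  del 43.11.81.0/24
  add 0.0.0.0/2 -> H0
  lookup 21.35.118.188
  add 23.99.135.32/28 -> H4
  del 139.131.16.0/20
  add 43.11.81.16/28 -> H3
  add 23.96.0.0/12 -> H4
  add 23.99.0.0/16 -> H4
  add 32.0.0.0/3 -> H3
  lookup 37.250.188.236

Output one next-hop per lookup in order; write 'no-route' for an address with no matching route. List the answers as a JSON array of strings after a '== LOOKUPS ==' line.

Process each operation:
  + 125.236.226.64/28 (H2) depth=28
  - 125.236.226.64/28 clear@28
  + 0.0.0.0/0 (H4) depth=0
  - 0.0.0.0/0 clear@0
  + 43.11.81.0/24 (H2) depth=24
  + 0.0.0.0/0 (H0) depth=0
  lookup 148.62.181.186: bits ε walk d0:H0 -> H0
  + 43.11.81.29/32 (H4) depth=32
  lookup 43.11.81.29: bits 00101011000010110101000100011101 walk d0:H0→d1:-→d2:-→d3:-→d4:-→d5:-→d6:-→d7:-→d8:-→d9:-→d10:-→d11:-→d12:-→d13:-→d14:-→d15:-→d16:-→d17:-→d18:-→d19:-→d20:-→d21:-→d22:-→d23:-→d24:H2→d25:-→d26:-→d27:-→d28:-→d29:-→d30:-→d31:-→d32:H4 -> H4
  lookup 171.11.81.29: bits ε walk d0:H0 -> H0
  + 139.131.16.0/20 (H3) depth=20
  + 125.236.226.65/32 (H2) depth=32
  - 43.11.81.0/24 clear@24
  + 0.0.0.0/2 (H0) depth=2
  lookup 21.35.118.188: bits 00 walk d0:H0→d1:-→d2:H0 -> H0
  + 23.99.135.32/28 (H4) depth=28
  - 139.131.16.0/20 clear@20
  + 43.11.81.16/28 (H3) depth=28
  + 23.96.0.0/12 (H4) depth=12
  + 23.99.0.0/16 (H4) depth=16
  + 32.0.0.0/3 (H3) depth=3
  lookup 37.250.188.236: bits 0010 walk d0:H0→d1:-→d2:H0→d3:H3→d4:- -> H3

== LOOKUPS ==
["H0","H4","H0","H0","H3"]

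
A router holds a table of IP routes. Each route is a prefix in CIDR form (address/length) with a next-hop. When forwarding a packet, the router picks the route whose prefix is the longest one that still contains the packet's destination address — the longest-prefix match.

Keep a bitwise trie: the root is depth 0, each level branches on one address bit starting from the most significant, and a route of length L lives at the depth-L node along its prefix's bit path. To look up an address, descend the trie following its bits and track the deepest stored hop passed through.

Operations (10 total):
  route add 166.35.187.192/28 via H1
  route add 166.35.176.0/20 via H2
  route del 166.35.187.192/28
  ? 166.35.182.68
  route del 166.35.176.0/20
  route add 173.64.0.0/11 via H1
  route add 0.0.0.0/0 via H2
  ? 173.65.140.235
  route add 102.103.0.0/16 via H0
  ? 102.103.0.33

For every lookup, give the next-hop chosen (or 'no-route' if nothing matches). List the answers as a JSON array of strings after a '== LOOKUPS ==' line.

Trace:
  add 166.35.187.192/28 -> H1 at depth 28
  add 166.35.176.0/20 -> H2 at depth 20
  del 166.35.187.192/28 (clear depth 28)
  ? 166.35.182.68  path d0:-→d1:-→d2:-→d3:-→d4:-→d5:-→d6:-→d7:-→d8:-→d9:-→d10:-→d11:-→d12:-→d13:-→d14:-→d15:-→d16:-→d17:-→d18:-→d19:-→d20:H2  best=H2
  del 166.35.176.0/20 (clear depth 20)
  add 173.64.0.0/11 -> H1 at depth 11
  add 0.0.0.0/0 -> H2 at depth 0
  ? 173.65.140.235  path d0:H2→d1:-→d2:-→d3:-→d4:-→d5:-→d6:-→d7:-→d8:-→d9:-→d10:-→d11:H1  best=H1
  add 102.103.0.0/16 -> H0 at depth 16
  ? 102.103.0.33  path d0:H2→d1:-→d2:-→d3:-→d4:-→d5:-→d6:-→d7:-→d8:-→d9:-→d10:-→d11:-→d12:-→d13:-→d14:-→d15:-→d16:H0  best=H0

== LOOKUPS ==
["H2","H1","H0"]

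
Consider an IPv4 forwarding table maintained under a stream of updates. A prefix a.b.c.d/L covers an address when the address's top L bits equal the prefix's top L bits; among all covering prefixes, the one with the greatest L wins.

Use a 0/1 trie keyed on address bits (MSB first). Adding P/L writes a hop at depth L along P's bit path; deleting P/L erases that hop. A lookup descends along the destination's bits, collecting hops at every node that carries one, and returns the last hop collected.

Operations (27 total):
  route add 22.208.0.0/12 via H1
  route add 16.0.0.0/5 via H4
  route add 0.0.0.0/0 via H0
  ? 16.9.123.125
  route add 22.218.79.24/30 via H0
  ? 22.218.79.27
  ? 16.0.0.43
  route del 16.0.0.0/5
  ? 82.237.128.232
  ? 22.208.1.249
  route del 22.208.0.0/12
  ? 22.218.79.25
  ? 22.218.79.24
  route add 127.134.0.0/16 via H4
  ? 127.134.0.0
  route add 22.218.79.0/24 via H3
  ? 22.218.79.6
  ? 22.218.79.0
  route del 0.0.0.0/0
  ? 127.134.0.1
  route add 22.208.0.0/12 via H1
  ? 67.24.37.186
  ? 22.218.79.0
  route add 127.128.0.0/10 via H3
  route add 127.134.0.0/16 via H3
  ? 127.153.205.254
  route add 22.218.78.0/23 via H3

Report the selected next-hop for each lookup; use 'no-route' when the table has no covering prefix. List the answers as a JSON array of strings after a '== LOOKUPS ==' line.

Trace:
  add 22.208.0.0/12 -> H1 at depth 12
  add 16.0.0.0/5 -> H4 at depth 5
  add 0.0.0.0/0 -> H0 at depth 0
  lookup 16.9.123.125: bits 00010 walk d0:H0→d1:-→d2:-→d3:-→d4:-→d5:H4 -> H4
  add 22.218.79.24/30 -> H0 at depth 30
  lookup 22.218.79.27: bits 000101101101101001001111000110 walk d0:H0→d1:-→d2:-→d3:-→d4:-→d5:H4→d6:-→d7:-→d8:-→d9:-→d10:-→d11:-→d12:H1→d13:-→d14:-→d15:-→d16:-→d17:-→d18:-→d19:-→d20:-→d21:-→d22:-→d23:-→d24:-→d25:-→d26:-→d27:-→d28:-→d29:-→d30:H0 -> H0
  lookup 16.0.0.43: bits 00010 walk d0:H0→d1:-→d2:-→d3:-→d4:-→d5:H4 -> H4
  del 16.0.0.0/5 (clear depth 5)
  lookup 82.237.128.232: bits 0 walk d0:H0→d1:- -> H0
  lookup 22.208.1.249: bits 000101101101 walk d0:H0→d1:-→d2:-→d3:-→d4:-→d5:-→d6:-→d7:-→d8:-→d9:-→d10:-→d11:-→d12:H1 -> H1
  del 22.208.0.0/12 (clear depth 12)
  lookup 22.218.79.25: bits 000101101101101001001111000110 walk d0:H0→d1:-→d2:-→d3:-→d4:-→d5:-→d6:-→d7:-→d8:-→d9:-→d10:-→d11:-→d12:-→d13:-→d14:-→d15:-→d16:-→d17:-→d18:-→d19:-→d20:-→d21:-→d22:-→d23:-→d24:-→d25:-→d26:-→d27:-→d28:-→d29:-→d30:H0 -> H0
  lookup 22.218.79.24: bits 000101101101101001001111000110 walk d0:H0→d1:-→d2:-→d3:-→d4:-→d5:-→d6:-→d7:-→d8:-→d9:-→d10:-→d11:-→d12:-→d13:-→d14:-→d15:-→d16:-→d17:-→d18:-→d19:-→d20:-→d21:-→d22:-→d23:-→d24:-→d25:-→d26:-→d27:-→d28:-→d29:-→d30:H0 -> H0
  add 127.134.0.0/16 -> H4 at depth 16
  lookup 127.134.0.0: bits 0111111110000110 walk d0:H0→d1:-→d2:-→d3:-→d4:-→d5:-→d6:-→d7:-→d8:-→d9:-→d10:-→d11:-→d12:-→d13:-→d14:-→d15:-→d16:H4 -> H4
  add 22.218.79.0/24 -> H3 at depth 24
  lookup 22.218.79.6: bits 000101101101101001001111000 walk d0:H0→d1:-→d2:-→d3:-→d4:-→d5:-→d6:-→d7:-→d8:-→d9:-→d10:-→d11:-→d12:-→d13:-→d14:-→d15:-→d16:-→d17:-→d18:-→d19:-→d20:-→d21:-→d22:-→d23:-→d24:H3→d25:-→d26:-→d27:- -> H3
  lookup 22.218.79.0: bits 000101101101101001001111000 walk d0:H0→d1:-→d2:-→d3:-→d4:-→d5:-→d6:-→d7:-→d8:-→d9:-→d10:-→d11:-→d12:-→d13:-→d14:-→d15:-→d16:-→d17:-→d18:-→d19:-→d20:-→d21:-→d22:-→d23:-→d24:H3→d25:-→d26:-→d27:- -> H3
  del 0.0.0.0/0 (clear depth 0)
  lookup 127.134.0.1: bits 0111111110000110 walk d0:-→d1:-→d2:-→d3:-→d4:-→d5:-→d6:-→d7:-→d8:-→d9:-→d10:-→d11:-→d12:-→d13:-→d14:-→d15:-→d16:H4 -> H4
  add 22.208.0.0/12 -> H1 at depth 12
  lookup 67.24.37.186: bits 01 walk d0:-→d1:-→d2:- -> no-route
  lookup 22.218.79.0: bits 000101101101101001001111000 walk d0:-→d1:-→d2:-→d3:-→d4:-→d5:-→d6:-→d7:-→d8:-→d9:-→d10:-→d11:-→d12:H1→d13:-→d14:-→d15:-→d16:-→d17:-→d18:-→d19:-→d20:-→d21:-→d22:-→d23:-→d24:H3→d25:-→d26:-→d27:- -> H3
  add 127.128.0.0/10 -> H3 at depth 10
  add 127.134.0.0/16 -> H3 at depth 16
  lookup 127.153.205.254: bits 01111111100 walk d0:-→d1:-→d2:-→d3:-→d4:-→d5:-→d6:-→d7:-→d8:-→d9:-→d10:H3→d11:- -> H3
  add 22.218.78.0/23 -> H3 at depth 23

== LOOKUPS ==
["H4","H0","H4","H0","H1","H0","H0","H4","H3","H3","H4","no-route","H3","H3"]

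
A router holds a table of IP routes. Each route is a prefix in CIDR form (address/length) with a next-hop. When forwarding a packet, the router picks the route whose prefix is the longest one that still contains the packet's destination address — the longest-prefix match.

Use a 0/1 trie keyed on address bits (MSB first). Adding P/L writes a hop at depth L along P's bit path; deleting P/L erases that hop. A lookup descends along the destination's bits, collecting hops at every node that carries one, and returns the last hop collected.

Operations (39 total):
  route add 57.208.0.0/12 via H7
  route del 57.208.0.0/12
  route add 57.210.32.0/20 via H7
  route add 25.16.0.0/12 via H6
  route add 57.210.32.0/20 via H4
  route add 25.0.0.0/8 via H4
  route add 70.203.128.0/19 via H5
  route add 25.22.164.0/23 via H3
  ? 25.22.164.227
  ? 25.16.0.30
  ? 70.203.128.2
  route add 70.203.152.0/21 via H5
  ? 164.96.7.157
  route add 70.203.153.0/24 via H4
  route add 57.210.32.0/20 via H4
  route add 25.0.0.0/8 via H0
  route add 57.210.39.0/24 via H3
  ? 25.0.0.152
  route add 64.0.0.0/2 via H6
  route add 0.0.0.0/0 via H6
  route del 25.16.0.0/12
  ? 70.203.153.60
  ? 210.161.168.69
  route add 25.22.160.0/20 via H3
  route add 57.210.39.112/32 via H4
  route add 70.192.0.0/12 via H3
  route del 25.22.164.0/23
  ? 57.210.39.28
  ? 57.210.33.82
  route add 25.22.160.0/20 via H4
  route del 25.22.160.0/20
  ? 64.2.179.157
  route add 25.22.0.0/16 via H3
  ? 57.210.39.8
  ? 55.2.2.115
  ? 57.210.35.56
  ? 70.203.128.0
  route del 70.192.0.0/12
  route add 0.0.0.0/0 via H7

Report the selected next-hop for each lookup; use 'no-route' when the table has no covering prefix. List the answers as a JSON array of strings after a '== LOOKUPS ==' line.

Apply in order:
  + 57.208.0.0/12 (H7) depth=12
  - 57.208.0.0/12 clear@12
  + 57.210.32.0/20 (H7) depth=20
  + 25.16.0.0/12 (H6) depth=12
  + 57.210.32.0/20 (H4) depth=20
  + 25.0.0.0/8 (H4) depth=8
  + 70.203.128.0/19 (H5) depth=19
  + 25.22.164.0/23 (H3) depth=23
  ? 25.22.164.227  path d0:-→d1:-→d2:-→d3:-→d4:-→d5:-→d6:-→d7:-→d8:H4→d9:-→d10:-→d11:-→d12:H6→d13:-→d14:-→d15:-→d16:-→d17:-→d18:-→d19:-→d20:-→d21:-→d22:-→d23:H3  best=H3
  ? 25.16.0.30  path d0:-→d1:-→d2:-→d3:-→d4:-→d5:-→d6:-→d7:-→d8:H4→d9:-→d10:-→d11:-→d12:H6→d13:-  best=H6
  ? 70.203.128.2  path d0:-→d1:-→d2:-→d3:-→d4:-→d5:-→d6:-→d7:-→d8:-→d9:-→d10:-→d11:-→d12:-→d13:-→d14:-→d15:-→d16:-→d17:-→d18:-→d19:H5  best=H5
  + 70.203.152.0/21 (H5) depth=21
  ? 164.96.7.157  path d0:-  best=no-route
  + 70.203.153.0/24 (H4) depth=24
  + 57.210.32.0/20 (H4) depth=20
  + 25.0.0.0/8 (H0) depth=8
  + 57.210.39.0/24 (H3) depth=24
  ? 25.0.0.152  path d0:-→d1:-→d2:-→d3:-→d4:-→d5:-→d6:-→d7:-→d8:H0→d9:-→d10:-→d11:-  best=H0
  + 64.0.0.0/2 (H6) depth=2
  + 0.0.0.0/0 (H6) depth=0
  - 25.16.0.0/12 clear@12
  ? 70.203.153.60  path d0:H6→d1:-→d2:H6→d3:-→d4:-→d5:-→d6:-→d7:-→d8:-→d9:-→d10:-→d11:-→d12:-→d13:-→d14:-→d15:-→d16:-→d17:-→d18:-→d19:H5→d20:-→d21:H5→d22:-→d23:-→d24:H4  best=H4
  ? 210.161.168.69  path d0:H6  best=H6
  + 25.22.160.0/20 (H3) depth=20
  + 57.210.39.112/32 (H4) depth=32
  + 70.192.0.0/12 (H3) depth=12
  - 25.22.164.0/23 clear@23
  ? 57.210.39.28  path d0:H6→d1:-→d2:-→d3:-→d4:-→d5:-→d6:-→d7:-→d8:-→d9:-→d10:-→d11:-→d12:-→d13:-→d14:-→d15:-→d16:-→d17:-→d18:-→d19:-→d20:H4→d21:-→d22:-→d23:-→d24:H3→d25:-  best=H3
  ? 57.210.33.82  path d0:H6→d1:-→d2:-→d3:-→d4:-→d5:-→d6:-→d7:-→d8:-→d9:-→d10:-→d11:-→d12:-→d13:-→d14:-→d15:-→d16:-→d17:-→d18:-→d19:-→d20:H4→d21:-  best=H4
  + 25.22.160.0/20 (H4) depth=20
  - 25.22.160.0/20 clear@20
  ? 64.2.179.157  path d0:H6→d1:-→d2:H6→d3:-→d4:-→d5:-  best=H6
  + 25.22.0.0/16 (H3) depth=16
  ? 57.210.39.8  path d0:H6→d1:-→d2:-→d3:-→d4:-→d5:-→d6:-→d7:-→d8:-→d9:-→d10:-→d11:-→d12:-→d13:-→d14:-→d15:-→d16:-→d17:-→d18:-→d19:-→d20:H4→d21:-→d22:-→d23:-→d24:H3→d25:-  best=H3
  ? 55.2.2.115  path d0:H6→d1:-→d2:-→d3:-→d4:-  best=H6
  ? 57.210.35.56  path d0:H6→d1:-→d2:-→d3:-→d4:-→d5:-→d6:-→d7:-→d8:-→d9:-→d10:-→d11:-→d12:-→d13:-→d14:-→d15:-→d16:-→d17:-→d18:-→d19:-→d20:H4→d21:-  best=H4
  ? 70.203.128.0  path d0:H6→d1:-→d2:H6→d3:-→d4:-→d5:-→d6:-→d7:-→d8:-→d9:-→d10:-→d11:-→d12:H3→d13:-→d14:-→d15:-→d16:-→d17:-→d18:-→d19:H5  best=H5
  - 70.192.0.0/12 clear@12
  + 0.0.0.0/0 (H7) depth=0

== LOOKUPS ==
["H3","H6","H5","no-route","H0","H4","H6","H3","H4","H6","H3","H6","H4","H5"]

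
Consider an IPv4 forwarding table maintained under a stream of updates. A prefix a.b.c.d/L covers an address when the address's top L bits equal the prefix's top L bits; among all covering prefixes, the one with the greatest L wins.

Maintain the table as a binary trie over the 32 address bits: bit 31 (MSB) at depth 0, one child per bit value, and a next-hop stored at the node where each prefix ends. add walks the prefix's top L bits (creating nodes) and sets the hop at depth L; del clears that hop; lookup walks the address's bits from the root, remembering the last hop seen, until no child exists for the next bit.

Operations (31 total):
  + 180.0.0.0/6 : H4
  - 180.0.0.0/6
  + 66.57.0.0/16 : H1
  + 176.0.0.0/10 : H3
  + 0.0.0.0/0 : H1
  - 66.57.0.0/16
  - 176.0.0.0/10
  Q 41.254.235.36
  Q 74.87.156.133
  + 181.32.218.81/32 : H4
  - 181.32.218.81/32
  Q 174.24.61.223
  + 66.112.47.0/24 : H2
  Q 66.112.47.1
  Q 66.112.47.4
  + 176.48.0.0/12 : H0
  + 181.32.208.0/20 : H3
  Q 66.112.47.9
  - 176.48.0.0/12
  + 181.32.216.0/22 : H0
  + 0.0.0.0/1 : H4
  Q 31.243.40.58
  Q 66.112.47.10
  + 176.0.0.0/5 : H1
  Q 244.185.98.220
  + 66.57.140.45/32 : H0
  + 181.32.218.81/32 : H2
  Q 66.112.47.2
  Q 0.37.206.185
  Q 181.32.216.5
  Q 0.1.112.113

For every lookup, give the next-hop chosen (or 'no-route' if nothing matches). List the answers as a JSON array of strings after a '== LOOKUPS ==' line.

Trace:
  add 180.0.0.0/6 -> H4 at depth 6
  del 180.0.0.0/6 (clear depth 6)
  add 66.57.0.0/16 -> H1 at depth 16
  add 176.0.0.0/10 -> H3 at depth 10
  add 0.0.0.0/0 -> H1 at depth 0
  del 66.57.0.0/16 (clear depth 16)
  del 176.0.0.0/10 (clear depth 10)
  Q 41.254.235.36: descend 0 ; hops seen [H1] ; pick H1
  Q 74.87.156.133: descend 0100 ; hops seen [H1] ; pick H1
  add 181.32.218.81/32 -> H4 at depth 32
  del 181.32.218.81/32 (clear depth 32)
  Q 174.24.61.223: descend 101 ; hops seen [H1] ; pick H1
  add 66.112.47.0/24 -> H2 at depth 24
  Q 66.112.47.1: descend 010000100111000000101111 ; hops seen [H1,H2] ; pick H2
  Q 66.112.47.4: descend 010000100111000000101111 ; hops seen [H1,H2] ; pick H2
  add 176.48.0.0/12 -> H0 at depth 12
  add 181.32.208.0/20 -> H3 at depth 20
  Q 66.112.47.9: descend 010000100111000000101111 ; hops seen [H1,H2] ; pick H2
  del 176.48.0.0/12 (clear depth 12)
  add 181.32.216.0/22 -> H0 at depth 22
  add 0.0.0.0/1 -> H4 at depth 1
  Q 31.243.40.58: descend 0 ; hops seen [H1,H4] ; pick H4
  Q 66.112.47.10: descend 010000100111000000101111 ; hops seen [H1,H4,H2] ; pick H2
  add 176.0.0.0/5 -> H1 at depth 5
  Q 244.185.98.220: descend 1 ; hops seen [H1] ; pick H1
  add 66.57.140.45/32 -> H0 at depth 32
  add 181.32.218.81/32 -> H2 at depth 32
  Q 66.112.47.2: descend 010000100111000000101111 ; hops seen [H1,H4,H2] ; pick H2
  Q 0.37.206.185: descend 0 ; hops seen [H1,H4] ; pick H4
  Q 181.32.216.5: descend 1011010100100000110110 ; hops seen [H1,H1,H3,H0] ; pick H0
  Q 0.1.112.113: descend 0 ; hops seen [H1,H4] ; pick H4

== LOOKUPS ==
["H1","H1","H1","H2","H2","H2","H4","H2","H1","H2","H4","H0","H4"]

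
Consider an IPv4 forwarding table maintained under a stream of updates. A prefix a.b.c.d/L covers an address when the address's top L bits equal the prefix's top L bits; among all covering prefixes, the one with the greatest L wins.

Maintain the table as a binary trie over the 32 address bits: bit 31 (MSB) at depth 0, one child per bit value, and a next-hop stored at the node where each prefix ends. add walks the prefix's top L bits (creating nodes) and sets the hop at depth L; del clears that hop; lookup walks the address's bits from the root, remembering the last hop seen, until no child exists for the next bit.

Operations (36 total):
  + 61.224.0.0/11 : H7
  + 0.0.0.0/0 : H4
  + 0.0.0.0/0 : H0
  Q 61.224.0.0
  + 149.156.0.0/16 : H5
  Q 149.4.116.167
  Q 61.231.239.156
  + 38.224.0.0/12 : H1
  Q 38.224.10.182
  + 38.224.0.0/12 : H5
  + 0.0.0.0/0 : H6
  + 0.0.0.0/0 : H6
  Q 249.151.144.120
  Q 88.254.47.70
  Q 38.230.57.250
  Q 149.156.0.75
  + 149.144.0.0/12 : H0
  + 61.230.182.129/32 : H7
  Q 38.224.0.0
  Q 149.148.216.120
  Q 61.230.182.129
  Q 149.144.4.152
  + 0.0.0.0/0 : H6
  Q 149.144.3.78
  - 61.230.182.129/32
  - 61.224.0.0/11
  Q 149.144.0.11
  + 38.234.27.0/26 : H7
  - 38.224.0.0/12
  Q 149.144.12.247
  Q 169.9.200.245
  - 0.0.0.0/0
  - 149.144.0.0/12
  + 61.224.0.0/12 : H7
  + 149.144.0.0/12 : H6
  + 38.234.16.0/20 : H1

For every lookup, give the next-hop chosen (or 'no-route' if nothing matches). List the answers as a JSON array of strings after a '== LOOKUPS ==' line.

Trace:
  + 61.224.0.0/11 (H7) depth=11
  + 0.0.0.0/0 (H4) depth=0
  + 0.0.0.0/0 (H0) depth=0
  Q 61.224.0.0: descend 00111101111 ; hops seen [H0,H7] ; pick H7
  + 149.156.0.0/16 (H5) depth=16
  Q 149.4.116.167: descend 10010101 ; hops seen [H0] ; pick H0
  Q 61.231.239.156: descend 00111101111 ; hops seen [H0,H7] ; pick H7
  + 38.224.0.0/12 (H1) depth=12
  Q 38.224.10.182: descend 001001101110 ; hops seen [H0,H1] ; pick H1
  + 38.224.0.0/12 (H5) depth=12
  + 0.0.0.0/0 (H6) depth=0
  + 0.0.0.0/0 (H6) depth=0
  Q 249.151.144.120: descend 1 ; hops seen [H6] ; pick H6
  Q 88.254.47.70: descend 0 ; hops seen [H6] ; pick H6
  Q 38.230.57.250: descend 001001101110 ; hops seen [H6,H5] ; pick H5
  Q 149.156.0.75: descend 1001010110011100 ; hops seen [H6,H5] ; pick H5
  + 149.144.0.0/12 (H0) depth=12
  + 61.230.182.129/32 (H7) depth=32
  Q 38.224.0.0: descend 001001101110 ; hops seen [H6,H5] ; pick H5
  Q 149.148.216.120: descend 100101011001 ; hops seen [H6,H0] ; pick H0
  Q 61.230.182.129: descend 00111101111001101011011010000001 ; hops seen [H6,H7,H7] ; pick H7
  Q 149.144.4.152: descend 100101011001 ; hops seen [H6,H0] ; pick H0
  + 0.0.0.0/0 (H6) depth=0
  Q 149.144.3.78: descend 100101011001 ; hops seen [H6,H0] ; pick H0
  - 61.230.182.129/32 clear@32
  - 61.224.0.0/11 clear@11
  Q 149.144.0.11: descend 100101011001 ; hops seen [H6,H0] ; pick H0
  + 38.234.27.0/26 (H7) depth=26
  - 38.224.0.0/12 clear@12
  Q 149.144.12.247: descend 100101011001 ; hops seen [H6,H0] ; pick H0
  Q 169.9.200.245: descend 10 ; hops seen [H6] ; pick H6
  - 0.0.0.0/0 clear@0
  - 149.144.0.0/12 clear@12
  + 61.224.0.0/12 (H7) depth=12
  + 149.144.0.0/12 (H6) depth=12
  + 38.234.16.0/20 (H1) depth=20

== LOOKUPS ==
["H7","H0","H7","H1","H6","H6","H5","H5","H5","H0","H7","H0","H0","H0","H0","H6"]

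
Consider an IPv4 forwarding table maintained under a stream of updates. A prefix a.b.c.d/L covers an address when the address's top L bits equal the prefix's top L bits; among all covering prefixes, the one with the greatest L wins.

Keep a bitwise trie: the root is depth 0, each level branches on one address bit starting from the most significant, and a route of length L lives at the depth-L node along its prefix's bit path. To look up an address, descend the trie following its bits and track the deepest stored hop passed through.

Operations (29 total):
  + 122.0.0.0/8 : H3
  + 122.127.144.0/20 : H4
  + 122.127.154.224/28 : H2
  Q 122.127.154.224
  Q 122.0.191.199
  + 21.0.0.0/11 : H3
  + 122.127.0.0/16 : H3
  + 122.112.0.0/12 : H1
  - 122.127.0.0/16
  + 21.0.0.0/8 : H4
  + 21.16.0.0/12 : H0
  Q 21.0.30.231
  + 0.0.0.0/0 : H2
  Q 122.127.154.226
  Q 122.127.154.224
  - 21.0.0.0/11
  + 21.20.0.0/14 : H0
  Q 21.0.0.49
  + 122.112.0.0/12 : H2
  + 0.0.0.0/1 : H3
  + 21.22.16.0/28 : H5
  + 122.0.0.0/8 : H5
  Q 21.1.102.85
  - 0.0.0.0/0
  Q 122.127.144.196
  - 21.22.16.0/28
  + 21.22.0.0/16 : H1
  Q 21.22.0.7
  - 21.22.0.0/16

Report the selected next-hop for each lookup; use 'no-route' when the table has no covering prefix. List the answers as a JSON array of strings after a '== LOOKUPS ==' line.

Process each operation:
  add 122.0.0.0/8 -> H3 at depth 8
  add 122.127.144.0/20 -> H4 at depth 20
  add 122.127.154.224/28 -> H2 at depth 28
  lookup 122.127.154.224: bits 0111101001111111100110101110 walk d0:-→d1:-→d2:-→d3:-→d4:-→d5:-→d6:-→d7:-→d8:H3→d9:-→d10:-→d11:-→d12:-→d13:-→d14:-→d15:-→d16:-→d17:-→d18:-→d19:-→d20:H4→d21:-→d22:-→d23:-→d24:-→d25:-→d26:-→d27:-→d28:H2 -> H2
  lookup 122.0.191.199: bits 011110100 walk d0:-→d1:-→d2:-→d3:-→d4:-→d5:-→d6:-→d7:-→d8:H3→d9:- -> H3
  add 21.0.0.0/11 -> H3 at depth 11
  add 122.127.0.0/16 -> H3 at depth 16
  add 122.112.0.0/12 -> H1 at depth 12
  del 122.127.0.0/16 (clear depth 16)
  add 21.0.0.0/8 -> H4 at depth 8
  add 21.16.0.0/12 -> H0 at depth 12
  lookup 21.0.30.231: bits 00010101000 walk d0:-→d1:-→d2:-→d3:-→d4:-→d5:-→d6:-→d7:-→d8:H4→d9:-→d10:-→d11:H3 -> H3
  add 0.0.0.0/0 -> H2 at depth 0
  lookup 122.127.154.226: bits 0111101001111111100110101110 walk d0:H2→d1:-→d2:-→d3:-→d4:-→d5:-→d6:-→d7:-→d8:H3→d9:-→d10:-→d11:-→d12:H1→d13:-→d14:-→d15:-→d16:-→d17:-→d18:-→d19:-→d20:H4→d21:-→d22:-→d23:-→d24:-→d25:-→d26:-→d27:-→d28:H2 -> H2
  lookup 122.127.154.224: bits 0111101001111111100110101110 walk d0:H2→d1:-→d2:-→d3:-→d4:-→d5:-→d6:-→d7:-→d8:H3→d9:-→d10:-→d11:-→d12:H1→d13:-→d14:-→d15:-→d16:-→d17:-→d18:-→d19:-→d20:H4→d21:-→d22:-→d23:-→d24:-→d25:-→d26:-→d27:-→d28:H2 -> H2
  del 21.0.0.0/11 (clear depth 11)
  add 21.20.0.0/14 -> H0 at depth 14
  lookup 21.0.0.49: bits 00010101000 walk d0:H2→d1:-→d2:-→d3:-→d4:-→d5:-→d6:-→d7:-→d8:H4→d9:-→d10:-→d11:- -> H4
  add 122.112.0.0/12 -> H2 at depth 12
  add 0.0.0.0/1 -> H3 at depth 1
  add 21.22.16.0/28 -> H5 at depth 28
  add 122.0.0.0/8 -> H5 at depth 8
  lookup 21.1.102.85: bits 00010101000 walk d0:H2→d1:H3→d2:-→d3:-→d4:-→d5:-→d6:-→d7:-→d8:H4→d9:-→d10:-→d11:- -> H4
  del 0.0.0.0/0 (clear depth 0)
  lookup 122.127.144.196: bits 01111010011111111001 walk d0:-→d1:H3→d2:-→d3:-→d4:-→d5:-→d6:-→d7:-→d8:H5→d9:-→d10:-→d11:-→d12:H2→d13:-→d14:-→d15:-→d16:-→d17:-→d18:-→d19:-→d20:H4 -> H4
  del 21.22.16.0/28 (clear depth 28)
  add 21.22.0.0/16 -> H1 at depth 16
  lookup 21.22.0.7: bits 0001010100010110000 walk d0:-→d1:H3→d2:-→d3:-→d4:-→d5:-→d6:-→d7:-→d8:H4→d9:-→d10:-→d11:-→d12:H0→d13:-→d14:H0→d15:-→d16:H1→d17:-→d18:-→d19:- -> H1
  del 21.22.0.0/16 (clear depth 16)

== LOOKUPS ==
["H2","H3","H3","H2","H2","H4","H4","H4","H1"]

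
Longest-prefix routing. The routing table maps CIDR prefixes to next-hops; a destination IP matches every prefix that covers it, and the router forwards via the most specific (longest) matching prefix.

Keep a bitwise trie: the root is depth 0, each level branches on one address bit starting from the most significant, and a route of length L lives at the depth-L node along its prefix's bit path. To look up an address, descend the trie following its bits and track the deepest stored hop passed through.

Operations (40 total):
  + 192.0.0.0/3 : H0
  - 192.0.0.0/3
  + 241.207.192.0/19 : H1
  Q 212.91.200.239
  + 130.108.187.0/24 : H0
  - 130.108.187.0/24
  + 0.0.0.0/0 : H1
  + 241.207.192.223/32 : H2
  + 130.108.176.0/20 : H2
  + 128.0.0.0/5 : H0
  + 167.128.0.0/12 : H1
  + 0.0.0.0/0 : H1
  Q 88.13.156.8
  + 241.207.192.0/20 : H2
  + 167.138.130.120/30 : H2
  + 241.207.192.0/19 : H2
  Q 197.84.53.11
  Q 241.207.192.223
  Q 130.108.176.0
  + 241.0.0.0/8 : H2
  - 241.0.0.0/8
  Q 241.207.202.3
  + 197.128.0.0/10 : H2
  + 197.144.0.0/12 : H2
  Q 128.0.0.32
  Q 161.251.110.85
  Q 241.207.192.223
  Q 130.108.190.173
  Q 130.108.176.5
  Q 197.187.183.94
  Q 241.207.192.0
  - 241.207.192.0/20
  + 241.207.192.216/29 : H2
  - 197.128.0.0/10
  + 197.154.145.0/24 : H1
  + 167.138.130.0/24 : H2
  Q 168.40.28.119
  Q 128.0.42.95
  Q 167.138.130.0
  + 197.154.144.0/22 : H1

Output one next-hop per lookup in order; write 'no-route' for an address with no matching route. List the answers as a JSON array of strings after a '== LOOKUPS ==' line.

Apply in order:
  add 192.0.0.0/3 -> H0 at depth 3
  del 192.0.0.0/3 (clear depth 3)
  add 241.207.192.0/19 -> H1 at depth 19
  ? 212.91.200.239  path d0:-→d1:-→d2:-→d3:-  best=no-route
  add 130.108.187.0/24 -> H0 at depth 24
  del 130.108.187.0/24 (clear depth 24)
  add 0.0.0.0/0 -> H1 at depth 0
  add 241.207.192.223/32 -> H2 at depth 32
  add 130.108.176.0/20 -> H2 at depth 20
  add 128.0.0.0/5 -> H0 at depth 5
  add 167.128.0.0/12 -> H1 at depth 12
  add 0.0.0.0/0 -> H1 at depth 0
  ? 88.13.156.8  path d0:H1  best=H1
  add 241.207.192.0/20 -> H2 at depth 20
  add 167.138.130.120/30 -> H2 at depth 30
  add 241.207.192.0/19 -> H2 at depth 19
  ? 197.84.53.11  path d0:H1→d1:-→d2:-→d3:-  best=H1
  ? 241.207.192.223  path d0:H1→d1:-→d2:-→d3:-→d4:-→d5:-→d6:-→d7:-→d8:-→d9:-→d10:-→d11:-→d12:-→d13:-→d14:-→d15:-→d16:-→d17:-→d18:-→d19:H2→d20:H2→d21:-→d22:-→d23:-→d24:-→d25:-→d26:-→d27:-→d28:-→d29:-→d30:-→d31:-→d32:H2  best=H2
  ? 130.108.176.0  path d0:H1→d1:-→d2:-→d3:-→d4:-→d5:H0→d6:-→d7:-→d8:-→d9:-→d10:-→d11:-→d12:-→d13:-→d14:-→d15:-→d16:-→d17:-→d18:-→d19:-→d20:H2  best=H2
  add 241.0.0.0/8 -> H2 at depth 8
  del 241.0.0.0/8 (clear depth 8)
  ? 241.207.202.3  path d0:H1→d1:-→d2:-→d3:-→d4:-→d5:-→d6:-→d7:-→d8:-→d9:-→d10:-→d11:-→d12:-→d13:-→d14:-→d15:-→d16:-→d17:-→d18:-→d19:H2→d20:H2  best=H2
  add 197.128.0.0/10 -> H2 at depth 10
  add 197.144.0.0/12 -> H2 at depth 12
  ? 128.0.0.32  path d0:H1→d1:-→d2:-→d3:-→d4:-→d5:H0→d6:-  best=H0
  ? 161.251.110.85  path d0:H1→d1:-→d2:-→d3:-→d4:-→d5:-  best=H1
  ? 241.207.192.223  path d0:H1→d1:-→d2:-→d3:-→d4:-→d5:-→d6:-→d7:-→d8:-→d9:-→d10:-→d11:-→d12:-→d13:-→d14:-→d15:-→d16:-→d17:-→d18:-→d19:H2→d20:H2→d21:-→d22:-→d23:-→d24:-→d25:-→d26:-→d27:-→d28:-→d29:-→d30:-→d31:-→d32:H2  best=H2
  ? 130.108.190.173  path d0:H1→d1:-→d2:-→d3:-→d4:-→d5:H0→d6:-→d7:-→d8:-→d9:-→d10:-→d11:-→d12:-→d13:-→d14:-→d15:-→d16:-→d17:-→d18:-→d19:-→d20:H2→d21:-  best=H2
  ? 130.108.176.5  path d0:H1→d1:-→d2:-→d3:-→d4:-→d5:H0→d6:-→d7:-→d8:-→d9:-→d10:-→d11:-→d12:-→d13:-→d14:-→d15:-→d16:-→d17:-→d18:-→d19:-→d20:H2  best=H2
  ? 197.187.183.94  path d0:H1→d1:-→d2:-→d3:-→d4:-→d5:-→d6:-→d7:-→d8:-→d9:-→d10:H2  best=H2
  ? 241.207.192.0  path d0:H1→d1:-→d2:-→d3:-→d4:-→d5:-→d6:-→d7:-→d8:-→d9:-→d10:-→d11:-→d12:-→d13:-→d14:-→d15:-→d16:-→d17:-→d18:-→d19:H2→d20:H2→d21:-→d22:-→d23:-→d24:-  best=H2
  del 241.207.192.0/20 (clear depth 20)
  add 241.207.192.216/29 -> H2 at depth 29
  del 197.128.0.0/10 (clear depth 10)
  add 197.154.145.0/24 -> H1 at depth 24
  add 167.138.130.0/24 -> H2 at depth 24
  ? 168.40.28.119  path d0:H1→d1:-→d2:-→d3:-→d4:-  best=H1
  ? 128.0.42.95  path d0:H1→d1:-→d2:-→d3:-→d4:-→d5:H0→d6:-  best=H0
  ? 167.138.130.0  path d0:H1→d1:-→d2:-→d3:-→d4:-→d5:-→d6:-→d7:-→d8:-→d9:-→d10:-→d11:-→d12:H1→d13:-→d14:-→d15:-→d16:-→d17:-→d18:-→d19:-→d20:-→d21:-→d22:-→d23:-→d24:H2→d25:-  best=H2
  add 197.154.144.0/22 -> H1 at depth 22

== LOOKUPS ==
["no-route","H1","H1","H2","H2","H2","H0","H1","H2","H2","H2","H2","H2","H1","H0","H2"]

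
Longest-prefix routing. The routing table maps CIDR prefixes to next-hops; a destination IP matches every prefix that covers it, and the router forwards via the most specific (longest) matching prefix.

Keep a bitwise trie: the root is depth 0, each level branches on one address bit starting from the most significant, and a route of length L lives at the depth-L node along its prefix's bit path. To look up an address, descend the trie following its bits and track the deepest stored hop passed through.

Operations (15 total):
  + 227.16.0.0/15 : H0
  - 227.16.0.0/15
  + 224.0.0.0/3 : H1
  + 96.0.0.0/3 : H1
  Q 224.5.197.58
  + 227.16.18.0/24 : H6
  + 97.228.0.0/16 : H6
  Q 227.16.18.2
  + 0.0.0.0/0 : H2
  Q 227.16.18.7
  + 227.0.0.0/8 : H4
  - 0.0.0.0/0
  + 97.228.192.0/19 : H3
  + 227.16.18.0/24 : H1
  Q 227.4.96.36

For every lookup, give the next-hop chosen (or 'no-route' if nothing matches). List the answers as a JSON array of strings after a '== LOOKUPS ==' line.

Process each operation:
  add 227.16.0.0/15 -> H0 at depth 15
  del 227.16.0.0/15 (clear depth 15)
  add 224.0.0.0/3 -> H1 at depth 3
  add 96.0.0.0/3 -> H1 at depth 3
  lookup 224.5.197.58: bits 111000 walk d0:-→d1:-→d2:-→d3:H1→d4:-→d5:-→d6:- -> H1
  add 227.16.18.0/24 -> H6 at depth 24
  add 97.228.0.0/16 -> H6 at depth 16
  lookup 227.16.18.2: bits 111000110001000000010010 walk d0:-→d1:-→d2:-→d3:H1→d4:-→d5:-→d6:-→d7:-→d8:-→d9:-→d10:-→d11:-→d12:-→d13:-→d14:-→d15:-→d16:-→d17:-→d18:-→d19:-→d20:-→d21:-→d22:-→d23:-→d24:H6 -> H6
  add 0.0.0.0/0 -> H2 at depth 0
  lookup 227.16.18.7: bits 111000110001000000010010 walk d0:H2→d1:-→d2:-→d3:H1→d4:-→d5:-→d6:-→d7:-→d8:-→d9:-→d10:-→d11:-→d12:-→d13:-→d14:-→d15:-→d16:-→d17:-→d18:-→d19:-→d20:-→d21:-→d22:-→d23:-→d24:H6 -> H6
  add 227.0.0.0/8 -> H4 at depth 8
  del 0.0.0.0/0 (clear depth 0)
  add 97.228.192.0/19 -> H3 at depth 19
  add 227.16.18.0/24 -> H1 at depth 24
  lookup 227.4.96.36: bits 11100011000 walk d0:-→d1:-→d2:-→d3:H1→d4:-→d5:-→d6:-→d7:-→d8:H4→d9:-→d10:-→d11:- -> H4

== LOOKUPS ==
["H1","H6","H6","H4"]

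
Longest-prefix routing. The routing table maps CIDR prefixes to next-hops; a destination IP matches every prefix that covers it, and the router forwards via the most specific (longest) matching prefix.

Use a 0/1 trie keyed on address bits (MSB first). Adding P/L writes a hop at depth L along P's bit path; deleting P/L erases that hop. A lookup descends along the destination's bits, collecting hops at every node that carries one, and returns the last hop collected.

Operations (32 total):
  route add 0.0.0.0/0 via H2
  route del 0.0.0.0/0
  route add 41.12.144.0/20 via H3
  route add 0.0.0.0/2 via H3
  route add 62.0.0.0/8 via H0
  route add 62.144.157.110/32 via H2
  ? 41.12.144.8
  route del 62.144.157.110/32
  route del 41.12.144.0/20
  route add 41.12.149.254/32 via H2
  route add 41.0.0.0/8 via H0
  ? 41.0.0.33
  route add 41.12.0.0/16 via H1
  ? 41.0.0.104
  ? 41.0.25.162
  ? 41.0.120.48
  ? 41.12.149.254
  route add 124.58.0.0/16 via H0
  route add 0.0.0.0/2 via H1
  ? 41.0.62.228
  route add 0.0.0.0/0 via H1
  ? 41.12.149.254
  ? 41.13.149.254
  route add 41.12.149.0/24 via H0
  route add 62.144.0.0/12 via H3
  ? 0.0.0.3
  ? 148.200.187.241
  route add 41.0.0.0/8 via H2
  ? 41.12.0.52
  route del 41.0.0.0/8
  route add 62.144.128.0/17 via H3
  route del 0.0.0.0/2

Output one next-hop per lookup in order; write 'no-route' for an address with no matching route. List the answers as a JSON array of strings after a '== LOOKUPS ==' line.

Trace:
  add 0.0.0.0/0 -> H2 at depth 0
  del 0.0.0.0/0 (clear depth 0)
  add 41.12.144.0/20 -> H3 at depth 20
  add 0.0.0.0/2 -> H3 at depth 2
  add 62.0.0.0/8 -> H0 at depth 8
  add 62.144.157.110/32 -> H2 at depth 32
  lookup 41.12.144.8: bits 00101001000011001001 walk d0:-→d1:-→d2:H3→d3:-→d4:-→d5:-→d6:-→d7:-→d8:-→d9:-→d10:-→d11:-→d12:-→d13:-→d14:-→d15:-→d16:-→d17:-→d18:-→d19:-→d20:H3 -> H3
  del 62.144.157.110/32 (clear depth 32)
  del 41.12.144.0/20 (clear depth 20)
  add 41.12.149.254/32 -> H2 at depth 32
  add 41.0.0.0/8 -> H0 at depth 8
  lookup 41.0.0.33: bits 001010010000 walk d0:-→d1:-→d2:H3→d3:-→d4:-→d5:-→d6:-→d7:-→d8:H0→d9:-→d10:-→d11:-→d12:- -> H0
  add 41.12.0.0/16 -> H1 at depth 16
  lookup 41.0.0.104: bits 001010010000 walk d0:-→d1:-→d2:H3→d3:-→d4:-→d5:-→d6:-→d7:-→d8:H0→d9:-→d10:-→d11:-→d12:- -> H0
  lookup 41.0.25.162: bits 001010010000 walk d0:-→d1:-→d2:H3→d3:-→d4:-→d5:-→d6:-→d7:-→d8:H0→d9:-→d10:-→d11:-→d12:- -> H0
  lookup 41.0.120.48: bits 001010010000 walk d0:-→d1:-→d2:H3→d3:-→d4:-→d5:-→d6:-→d7:-→d8:H0→d9:-→d10:-→d11:-→d12:- -> H0
  lookup 41.12.149.254: bits 00101001000011001001010111111110 walk d0:-→d1:-→d2:H3→d3:-→d4:-→d5:-→d6:-→d7:-→d8:H0→d9:-→d10:-→d11:-→d12:-→d13:-→d14:-→d15:-→d16:H1→d17:-→d18:-→d19:-→d20:-→d21:-→d22:-→d23:-→d24:-→d25:-→d26:-→d27:-→d28:-→d29:-→d30:-→d31:-→d32:H2 -> H2
  add 124.58.0.0/16 -> H0 at depth 16
  add 0.0.0.0/2 -> H1 at depth 2
  lookup 41.0.62.228: bits 001010010000 walk d0:-→d1:-→d2:H1→d3:-→d4:-→d5:-→d6:-→d7:-→d8:H0→d9:-→d10:-→d11:-→d12:- -> H0
  add 0.0.0.0/0 -> H1 at depth 0
  lookup 41.12.149.254: bits 00101001000011001001010111111110 walk d0:H1→d1:-→d2:H1→d3:-→d4:-→d5:-→d6:-→d7:-→d8:H0→d9:-→d10:-→d11:-→d12:-→d13:-→d14:-→d15:-→d16:H1→d17:-→d18:-→d19:-→d20:-→d21:-→d22:-→d23:-→d24:-→d25:-→d26:-→d27:-→d28:-→d29:-→d30:-→d31:-→d32:H2 -> H2
  lookup 41.13.149.254: bits 001010010000110 walk d0:H1→d1:-→d2:H1→d3:-→d4:-→d5:-→d6:-→d7:-→d8:H0→d9:-→d10:-→d11:-→d12:-→d13:-→d14:-→d15:- -> H0
  add 41.12.149.0/24 -> H0 at depth 24
  add 62.144.0.0/12 -> H3 at depth 12
  lookup 0.0.0.3: bits 00 walk d0:H1→d1:-→d2:H1 -> H1
  lookup 148.200.187.241: bits ε walk d0:H1 -> H1
  add 41.0.0.0/8 -> H2 at depth 8
  lookup 41.12.0.52: bits 0010100100001100 walk d0:H1→d1:-→d2:H1→d3:-→d4:-→d5:-→d6:-→d7:-→d8:H2→d9:-→d10:-→d11:-→d12:-→d13:-→d14:-→d15:-→d16:H1 -> H1
  del 41.0.0.0/8 (clear depth 8)
  add 62.144.128.0/17 -> H3 at depth 17
  del 0.0.0.0/2 (clear depth 2)

== LOOKUPS ==
["H3","H0","H0","H0","H0","H2","H0","H2","H0","H1","H1","H1"]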